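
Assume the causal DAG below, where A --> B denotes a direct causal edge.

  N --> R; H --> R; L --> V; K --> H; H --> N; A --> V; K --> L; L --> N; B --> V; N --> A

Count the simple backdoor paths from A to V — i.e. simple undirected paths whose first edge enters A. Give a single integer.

A backdoor path from A to V is any simple undirected path whose first edge points into A (i.e. leaves A via a parent).
Parents of A: {N}.
Enumerating:
  P1: A <- N <- L -> V
  P2: A <- N <- H <- K -> L -> V
  P3: A <- N -> R <- H <- K -> L -> V
That exhausts the simple backdoor paths. Count: 3.

3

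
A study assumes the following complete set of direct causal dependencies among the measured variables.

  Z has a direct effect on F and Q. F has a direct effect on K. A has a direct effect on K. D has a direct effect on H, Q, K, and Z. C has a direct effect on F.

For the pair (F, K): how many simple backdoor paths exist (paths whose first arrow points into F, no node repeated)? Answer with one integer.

2

A backdoor path from F to K is any simple undirected path whose first edge points into F (i.e. leaves F via a parent).
Parents of F: {C, Z}.
Enumerating:
  P1: F <- Z <- D -> K
  P2: F <- Z -> Q <- D -> K
That exhausts the simple backdoor paths. Count: 2.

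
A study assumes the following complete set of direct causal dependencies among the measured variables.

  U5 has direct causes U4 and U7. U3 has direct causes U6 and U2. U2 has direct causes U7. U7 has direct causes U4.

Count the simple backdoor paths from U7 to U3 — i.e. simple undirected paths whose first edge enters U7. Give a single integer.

A backdoor path from U7 to U3 is any simple undirected path whose first edge points into U7 (i.e. leaves U7 via a parent).
Parents of U7: {U4}.
No simple path from any parent of U7 reaches U3 without revisiting U7, so there are no backdoor paths.

0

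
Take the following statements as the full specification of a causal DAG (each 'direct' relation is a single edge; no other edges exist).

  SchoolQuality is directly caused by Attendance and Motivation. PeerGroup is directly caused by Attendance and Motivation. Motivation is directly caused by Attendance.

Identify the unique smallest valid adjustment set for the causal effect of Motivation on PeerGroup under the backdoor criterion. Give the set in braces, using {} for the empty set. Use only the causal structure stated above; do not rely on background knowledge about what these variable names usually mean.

{Attendance}

Variables eligible for adjustment (non-descendants of Motivation, excluding Motivation and PeerGroup): {Attendance}.
Backdoor paths from Motivation to PeerGroup:
  P1: Motivation <- Attendance -> PeerGroup
The empty set is not sufficient: P1 (Motivation <- Attendance -> PeerGroup) has no collider blocking it and no conditioned non-collider, so it is open.
Try {Attendance}:
  P1: blocked at fork node Attendance ∈ conditioning set.
{Attendance} contains no descendant of Motivation and blocks every backdoor path.
{Attendance} is the unique smallest valid adjustment set.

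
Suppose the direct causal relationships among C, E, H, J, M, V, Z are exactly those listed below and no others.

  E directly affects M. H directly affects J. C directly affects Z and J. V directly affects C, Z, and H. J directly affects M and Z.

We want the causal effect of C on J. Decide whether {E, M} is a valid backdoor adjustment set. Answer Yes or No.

No

Backdoor paths from C to J (paths whose first edge points into C):
  P1: C <- V -> H -> J
  P2: C <- V -> Z <- J
Condition 1 (no descendant of C in the set): FAILS — M is a descendant of C.
Condition 2 (every backdoor path blocked by {E, M}):
  P1: open — no interior node is in the conditioning set.
  P2: blocked at collider Z (neither it nor any descendant is in the conditioning set).
{E, M} does not satisfy the backdoor criterion.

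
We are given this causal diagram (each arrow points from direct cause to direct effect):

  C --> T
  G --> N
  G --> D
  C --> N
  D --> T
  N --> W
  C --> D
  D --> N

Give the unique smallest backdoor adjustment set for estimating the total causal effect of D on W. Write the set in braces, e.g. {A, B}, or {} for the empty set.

{C, G}

Variables eligible for adjustment (non-descendants of D, excluding D and W): {C, G}.
Backdoor paths from D to W:
  P1: D <- C -> N -> W
  P2: D <- G -> N -> W
The empty set is not sufficient: P1 (D <- C -> N -> W) has no collider blocking it and no conditioned non-collider, so it is open.
Try {C, G}:
  P1: blocked at fork node C ∈ conditioning set.
  P2: blocked at fork node G ∈ conditioning set.
{C, G} contains no descendant of D and blocks every backdoor path.
Every element of {C, G} is needed (dropping C leaves P1 open; dropping G leaves P2 open), so no proper subset is valid.
Among all size-2 subsets of the eligible variables, only {C, G} blocks every backdoor path, so it is the unique smallest valid adjustment set.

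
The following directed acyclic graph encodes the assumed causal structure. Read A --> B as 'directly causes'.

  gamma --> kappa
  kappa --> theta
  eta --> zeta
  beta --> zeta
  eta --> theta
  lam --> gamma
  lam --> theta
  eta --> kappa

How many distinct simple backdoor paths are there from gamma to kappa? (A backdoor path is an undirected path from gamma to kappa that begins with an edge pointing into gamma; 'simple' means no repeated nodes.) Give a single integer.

2

A backdoor path from gamma to kappa is any simple undirected path whose first edge points into gamma (i.e. leaves gamma via a parent).
Parents of gamma: {lam}.
Enumerating:
  P1: gamma <- lam -> theta <- eta -> kappa
  P2: gamma <- lam -> theta <- kappa
That exhausts the simple backdoor paths. Count: 2.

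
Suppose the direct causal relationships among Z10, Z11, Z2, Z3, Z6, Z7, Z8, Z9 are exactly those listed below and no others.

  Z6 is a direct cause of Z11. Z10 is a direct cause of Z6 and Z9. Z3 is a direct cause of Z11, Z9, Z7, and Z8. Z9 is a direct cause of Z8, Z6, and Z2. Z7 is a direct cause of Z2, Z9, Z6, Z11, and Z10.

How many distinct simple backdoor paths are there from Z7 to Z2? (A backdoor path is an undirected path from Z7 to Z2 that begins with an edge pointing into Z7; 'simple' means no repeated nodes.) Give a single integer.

A backdoor path from Z7 to Z2 is any simple undirected path whose first edge points into Z7 (i.e. leaves Z7 via a parent).
Parents of Z7: {Z3}.
Enumerating:
  P1: Z7 <- Z3 -> Z9 -> Z2
  P2: Z7 <- Z3 -> Z8 <- Z9 -> Z2
  P3: Z7 <- Z3 -> Z11 <- Z6 <- Z10 -> Z9 -> Z2
  P4: Z7 <- Z3 -> Z11 <- Z6 <- Z9 -> Z2
That exhausts the simple backdoor paths. Count: 4.

4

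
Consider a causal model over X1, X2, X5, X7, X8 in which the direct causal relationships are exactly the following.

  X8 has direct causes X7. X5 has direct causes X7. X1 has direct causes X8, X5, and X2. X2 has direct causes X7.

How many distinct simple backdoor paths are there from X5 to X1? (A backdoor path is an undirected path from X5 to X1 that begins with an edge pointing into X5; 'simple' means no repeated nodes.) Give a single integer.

A backdoor path from X5 to X1 is any simple undirected path whose first edge points into X5 (i.e. leaves X5 via a parent).
Parents of X5: {X7}.
Enumerating:
  P1: X5 <- X7 -> X2 -> X1
  P2: X5 <- X7 -> X8 -> X1
That exhausts the simple backdoor paths. Count: 2.

2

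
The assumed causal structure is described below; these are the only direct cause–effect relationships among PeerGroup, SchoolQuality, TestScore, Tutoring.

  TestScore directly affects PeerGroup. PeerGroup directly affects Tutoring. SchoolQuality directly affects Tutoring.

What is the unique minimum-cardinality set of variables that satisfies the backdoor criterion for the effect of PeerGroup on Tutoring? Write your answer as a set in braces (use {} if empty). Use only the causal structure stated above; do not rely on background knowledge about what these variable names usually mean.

{}

Variables eligible for adjustment (non-descendants of PeerGroup, excluding PeerGroup and Tutoring): {SchoolQuality, TestScore}.
Backdoor paths from PeerGroup to Tutoring:
  (none)
With no backdoor paths the empty set already satisfies the criterion, and it is trivially minimal.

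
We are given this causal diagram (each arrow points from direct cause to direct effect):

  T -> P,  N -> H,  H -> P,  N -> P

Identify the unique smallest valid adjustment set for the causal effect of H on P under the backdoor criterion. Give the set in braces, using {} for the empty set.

Variables eligible for adjustment (non-descendants of H, excluding H and P): {N, T}.
Backdoor paths from H to P:
  P1: H <- N -> P
The empty set is not sufficient: P1 (H <- N -> P) has no collider blocking it and no conditioned non-collider, so it is open.
Try {N}:
  P1: blocked at fork node N ∈ conditioning set.
{N} contains no descendant of H and blocks every backdoor path.
No other singleton works — e.g. {T} leaves P1 open — so {N} is the unique smallest valid adjustment set.

{N}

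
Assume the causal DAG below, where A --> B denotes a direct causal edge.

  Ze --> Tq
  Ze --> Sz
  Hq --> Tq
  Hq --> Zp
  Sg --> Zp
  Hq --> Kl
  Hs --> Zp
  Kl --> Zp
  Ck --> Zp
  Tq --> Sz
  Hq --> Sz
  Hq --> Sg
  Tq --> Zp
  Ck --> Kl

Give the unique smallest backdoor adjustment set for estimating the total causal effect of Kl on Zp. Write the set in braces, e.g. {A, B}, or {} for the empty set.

{Ck, Hq}

Variables eligible for adjustment (non-descendants of Kl, excluding Kl and Zp): {Ck, Hq, Hs, Sg, Sz, Tq, Ze}.
Backdoor paths from Kl to Zp:
  P1: Kl <- Ck -> Zp
  P2: Kl <- Hq -> Tq -> Zp
  P3: Kl <- Hq -> Sg -> Zp
  P4: Kl <- Hq -> Sz <- Ze -> Tq -> Zp
  P5: Kl <- Hq -> Sz <- Tq -> Zp
  P6: Kl <- Hq -> Zp
The empty set is not sufficient: P1 (Kl <- Ck -> Zp) has no collider blocking it and no conditioned non-collider, so it is open.
Try {Ck, Hq}:
  P1: blocked at fork node Ck ∈ conditioning set.
  P2: blocked at fork node Hq ∈ conditioning set.
  P3: blocked at fork node Hq ∈ conditioning set.
  P4: blocked at fork node Hq ∈ conditioning set.
  P5: blocked at fork node Hq ∈ conditioning set.
  P6: blocked at fork node Hq ∈ conditioning set.
{Ck, Hq} contains no descendant of Kl and blocks every backdoor path.
Every element of {Ck, Hq} is needed (dropping Ck leaves P1 open; dropping Hq leaves P2 open), so no proper subset is valid.
Among all size-2 subsets of the eligible variables, only {Ck, Hq} blocks every backdoor path, so it is the unique smallest valid adjustment set.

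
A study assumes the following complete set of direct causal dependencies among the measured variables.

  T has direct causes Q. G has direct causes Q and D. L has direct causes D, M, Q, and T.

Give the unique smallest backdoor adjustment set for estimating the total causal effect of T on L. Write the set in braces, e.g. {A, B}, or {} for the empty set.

{Q}

Variables eligible for adjustment (non-descendants of T, excluding T and L): {D, G, M, Q}.
Backdoor paths from T to L:
  P1: T <- Q -> G <- D -> L
  P2: T <- Q -> L
The empty set is not sufficient: P2 (T <- Q -> L) has no collider blocking it and no conditioned non-collider, so it is open.
Try {Q}:
  P1: blocked at fork node Q ∈ conditioning set.
  P2: blocked at fork node Q ∈ conditioning set.
{Q} contains no descendant of T and blocks every backdoor path.
No other singleton works — e.g. {D} leaves P2 open — so {Q} is the unique smallest valid adjustment set.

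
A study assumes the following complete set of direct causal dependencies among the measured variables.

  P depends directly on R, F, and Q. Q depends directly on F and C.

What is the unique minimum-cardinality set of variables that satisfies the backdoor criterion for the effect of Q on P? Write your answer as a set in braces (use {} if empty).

{F}

Variables eligible for adjustment (non-descendants of Q, excluding Q and P): {C, F, R}.
Backdoor paths from Q to P:
  P1: Q <- F -> P
The empty set is not sufficient: P1 (Q <- F -> P) has no collider blocking it and no conditioned non-collider, so it is open.
Try {F}:
  P1: blocked at fork node F ∈ conditioning set.
{F} contains no descendant of Q and blocks every backdoor path.
No other singleton works — e.g. {C} leaves P1 open — so {F} is the unique smallest valid adjustment set.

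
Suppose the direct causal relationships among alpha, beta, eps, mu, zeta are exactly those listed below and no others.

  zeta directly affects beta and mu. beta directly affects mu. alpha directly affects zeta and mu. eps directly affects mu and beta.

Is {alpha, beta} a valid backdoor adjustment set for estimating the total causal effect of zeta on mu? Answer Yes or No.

No

Backdoor paths from zeta to mu (paths whose first edge points into zeta):
  P1: zeta <- alpha -> mu
Condition 1 (no descendant of zeta in the set): FAILS — beta is a descendant of zeta.
Condition 2 (every backdoor path blocked by {alpha, beta}):
  P1: blocked at fork node alpha ∈ conditioning set.
{alpha, beta} does not satisfy the backdoor criterion.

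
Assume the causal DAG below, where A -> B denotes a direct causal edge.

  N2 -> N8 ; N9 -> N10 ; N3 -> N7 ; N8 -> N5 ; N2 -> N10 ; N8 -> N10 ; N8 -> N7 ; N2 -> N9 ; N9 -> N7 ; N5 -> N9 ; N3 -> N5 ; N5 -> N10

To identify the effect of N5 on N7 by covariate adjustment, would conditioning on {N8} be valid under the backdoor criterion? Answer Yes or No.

No

Backdoor paths from N5 to N7 (paths whose first edge points into N5):
  P1: N5 <- N3 -> N7
  P2: N5 <- N8 <- N2 -> N9 -> N7
  P3: N5 <- N8 <- N2 -> N10 <- N9 -> N7
  P4: N5 <- N8 -> N7
  P5: N5 <- N8 -> N10 <- N2 -> N9 -> N7
  P6: N5 <- N8 -> N10 <- N9 -> N7
Condition 1 (no descendant of N5 in the set): holds — descendants of N5 are {N10, N7, N9}; none are in {N8}.
Condition 2 (every backdoor path blocked by {N8}):
  P1: open — no interior node is in the conditioning set.
  P2: blocked at chain node N8 ∈ conditioning set.
  P3: blocked at chain node N8 ∈ conditioning set.
  P4: blocked at fork node N8 ∈ conditioning set.
  P5: blocked at fork node N8 ∈ conditioning set.
  P6: blocked at fork node N8 ∈ conditioning set.
{N8} does not satisfy the backdoor criterion.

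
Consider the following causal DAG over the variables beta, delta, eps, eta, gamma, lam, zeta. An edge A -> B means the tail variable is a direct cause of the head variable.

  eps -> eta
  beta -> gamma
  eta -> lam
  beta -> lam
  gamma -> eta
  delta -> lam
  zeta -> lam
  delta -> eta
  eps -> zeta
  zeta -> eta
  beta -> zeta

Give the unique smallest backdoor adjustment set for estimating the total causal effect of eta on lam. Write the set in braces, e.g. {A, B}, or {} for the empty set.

Variables eligible for adjustment (non-descendants of eta, excluding eta and lam): {beta, delta, eps, gamma, zeta}.
Backdoor paths from eta to lam:
  P1: eta <- eps -> zeta <- beta -> lam
  P2: eta <- eps -> zeta -> lam
  P3: eta <- gamma <- beta -> zeta -> lam
  P4: eta <- gamma <- beta -> lam
  P5: eta <- delta -> lam
  P6: eta <- zeta <- beta -> lam
  P7: eta <- zeta -> lam
The empty set is not sufficient: P2 (eta <- eps -> zeta -> lam) has no collider blocking it and no conditioned non-collider, so it is open.
Try {beta, delta, zeta}:
  P1: blocked at fork node beta ∈ conditioning set.
  P2: blocked at chain node zeta ∈ conditioning set.
  P3: blocked at fork node beta ∈ conditioning set.
  P4: blocked at fork node beta ∈ conditioning set.
  P5: blocked at fork node delta ∈ conditioning set.
  P6: blocked at chain node zeta ∈ conditioning set.
  P7: blocked at fork node zeta ∈ conditioning set.
{beta, delta, zeta} contains no descendant of eta and blocks every backdoor path.
Every element of {beta, delta, zeta} is needed (dropping beta leaves P1 open; dropping delta leaves P5 open; dropping zeta leaves P2 open), so no proper subset is valid.
Among all size-3 subsets of the eligible variables, only {beta, delta, zeta} blocks every backdoor path, so it is the unique smallest valid adjustment set.

{beta, delta, zeta}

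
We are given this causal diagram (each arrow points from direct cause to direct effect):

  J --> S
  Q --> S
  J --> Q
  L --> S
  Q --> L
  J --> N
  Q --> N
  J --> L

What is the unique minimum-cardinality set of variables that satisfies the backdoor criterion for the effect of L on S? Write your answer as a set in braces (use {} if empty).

{J, Q}

Variables eligible for adjustment (non-descendants of L, excluding L and S): {J, N, Q}.
Backdoor paths from L to S:
  P1: L <- J -> Q -> S
  P2: L <- J -> S
  P3: L <- J -> N <- Q -> S
  P4: L <- Q <- J -> S
  P5: L <- Q -> S
  P6: L <- Q -> N <- J -> S
The empty set is not sufficient: P1 (L <- J -> Q -> S) has no collider blocking it and no conditioned non-collider, so it is open.
Try {J, Q}:
  P1: blocked at fork node J ∈ conditioning set.
  P2: blocked at fork node J ∈ conditioning set.
  P3: blocked at fork node J ∈ conditioning set.
  P4: blocked at chain node Q ∈ conditioning set.
  P5: blocked at fork node Q ∈ conditioning set.
  P6: blocked at fork node Q ∈ conditioning set.
{J, Q} contains no descendant of L and blocks every backdoor path.
Every element of {J, Q} is needed (dropping J leaves P2 open; dropping Q leaves P5 open), so no proper subset is valid.
Among all size-2 subsets of the eligible variables, only {J, Q} blocks every backdoor path, so it is the unique smallest valid adjustment set.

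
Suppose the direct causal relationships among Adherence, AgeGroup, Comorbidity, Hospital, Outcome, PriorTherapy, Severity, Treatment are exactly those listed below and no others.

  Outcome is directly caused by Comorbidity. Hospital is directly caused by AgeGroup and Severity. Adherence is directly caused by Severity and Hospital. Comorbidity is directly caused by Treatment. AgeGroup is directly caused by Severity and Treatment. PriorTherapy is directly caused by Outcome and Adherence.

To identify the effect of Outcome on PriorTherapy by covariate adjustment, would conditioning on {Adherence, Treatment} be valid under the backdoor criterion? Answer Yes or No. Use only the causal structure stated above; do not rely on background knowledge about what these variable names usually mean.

Yes

Backdoor paths from Outcome to PriorTherapy (paths whose first edge points into Outcome):
  P1: Outcome <- Comorbidity <- Treatment -> AgeGroup <- Severity -> Hospital -> Adherence -> PriorTherapy
  P2: Outcome <- Comorbidity <- Treatment -> AgeGroup <- Severity -> Adherence -> PriorTherapy
  P3: Outcome <- Comorbidity <- Treatment -> AgeGroup -> Hospital <- Severity -> Adherence -> PriorTherapy
  P4: Outcome <- Comorbidity <- Treatment -> AgeGroup -> Hospital -> Adherence -> PriorTherapy
Condition 1 (no descendant of Outcome in the set): holds — descendants of Outcome are {PriorTherapy}; none are in {Adherence, Treatment}.
Condition 2 (every backdoor path blocked by {Adherence, Treatment}):
  P1: blocked at fork node Treatment ∈ conditioning set.
  P2: blocked at fork node Treatment ∈ conditioning set.
  P3: blocked at fork node Treatment ∈ conditioning set.
  P4: blocked at fork node Treatment ∈ conditioning set.
{Adherence, Treatment} satisfies the backdoor criterion.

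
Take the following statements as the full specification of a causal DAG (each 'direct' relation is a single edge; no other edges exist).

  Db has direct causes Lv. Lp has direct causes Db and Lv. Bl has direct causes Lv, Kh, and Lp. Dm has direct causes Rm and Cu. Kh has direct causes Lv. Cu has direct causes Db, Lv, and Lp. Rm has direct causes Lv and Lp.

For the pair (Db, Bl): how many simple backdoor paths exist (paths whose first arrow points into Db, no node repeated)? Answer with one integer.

7

A backdoor path from Db to Bl is any simple undirected path whose first edge points into Db (i.e. leaves Db via a parent).
Parents of Db: {Lv}.
Enumerating:
  P1: Db <- Lv -> Lp -> Bl
  P2: Db <- Lv -> Rm <- Lp -> Bl
  P3: Db <- Lv -> Rm -> Dm <- Cu <- Lp -> Bl
  P4: Db <- Lv -> Kh -> Bl
  P5: Db <- Lv -> Cu <- Lp -> Bl
  P6: Db <- Lv -> Cu -> Dm <- Rm <- Lp -> Bl
  P7: Db <- Lv -> Bl
That exhausts the simple backdoor paths. Count: 7.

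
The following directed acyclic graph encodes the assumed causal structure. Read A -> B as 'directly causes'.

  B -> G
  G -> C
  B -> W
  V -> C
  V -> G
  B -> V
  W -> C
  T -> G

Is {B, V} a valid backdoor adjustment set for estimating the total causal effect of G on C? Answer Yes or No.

Yes

Backdoor paths from G to C (paths whose first edge points into G):
  P1: G <- B -> W -> C
  P2: G <- B -> V -> C
  P3: G <- V <- B -> W -> C
  P4: G <- V -> C
Condition 1 (no descendant of G in the set): holds — descendants of G are {C}; none are in {B, V}.
Condition 2 (every backdoor path blocked by {B, V}):
  P1: blocked at fork node B ∈ conditioning set.
  P2: blocked at fork node B ∈ conditioning set.
  P3: blocked at chain node V ∈ conditioning set.
  P4: blocked at fork node V ∈ conditioning set.
{B, V} satisfies the backdoor criterion.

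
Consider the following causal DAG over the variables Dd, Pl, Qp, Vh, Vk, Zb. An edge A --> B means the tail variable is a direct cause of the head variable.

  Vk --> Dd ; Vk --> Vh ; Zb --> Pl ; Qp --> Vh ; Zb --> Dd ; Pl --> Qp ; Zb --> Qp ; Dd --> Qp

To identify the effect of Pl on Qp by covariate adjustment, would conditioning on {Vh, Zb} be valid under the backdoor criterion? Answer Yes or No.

No

Backdoor paths from Pl to Qp (paths whose first edge points into Pl):
  P1: Pl <- Zb -> Dd <- Vk -> Vh <- Qp
  P2: Pl <- Zb -> Dd -> Qp
  P3: Pl <- Zb -> Qp
Condition 1 (no descendant of Pl in the set): FAILS — Vh is a descendant of Pl.
Condition 2 (every backdoor path blocked by {Vh, Zb}):
  P1: blocked at fork node Zb ∈ conditioning set.
  P2: blocked at fork node Zb ∈ conditioning set.
  P3: blocked at fork node Zb ∈ conditioning set.
{Vh, Zb} does not satisfy the backdoor criterion.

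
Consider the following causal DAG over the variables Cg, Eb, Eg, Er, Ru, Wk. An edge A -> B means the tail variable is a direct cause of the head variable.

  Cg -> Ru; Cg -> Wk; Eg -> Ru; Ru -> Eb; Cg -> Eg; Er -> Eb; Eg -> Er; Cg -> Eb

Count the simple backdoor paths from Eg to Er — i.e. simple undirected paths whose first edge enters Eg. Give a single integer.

A backdoor path from Eg to Er is any simple undirected path whose first edge points into Eg (i.e. leaves Eg via a parent).
Parents of Eg: {Cg}.
Enumerating:
  P1: Eg <- Cg -> Ru -> Eb <- Er
  P2: Eg <- Cg -> Eb <- Er
That exhausts the simple backdoor paths. Count: 2.

2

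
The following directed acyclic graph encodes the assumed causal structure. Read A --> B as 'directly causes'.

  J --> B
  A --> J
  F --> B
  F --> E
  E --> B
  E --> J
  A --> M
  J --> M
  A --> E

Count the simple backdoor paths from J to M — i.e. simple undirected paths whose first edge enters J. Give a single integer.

2

A backdoor path from J to M is any simple undirected path whose first edge points into J (i.e. leaves J via a parent).
Parents of J: {A, E}.
Enumerating:
  P1: J <- A -> M
  P2: J <- E <- A -> M
That exhausts the simple backdoor paths. Count: 2.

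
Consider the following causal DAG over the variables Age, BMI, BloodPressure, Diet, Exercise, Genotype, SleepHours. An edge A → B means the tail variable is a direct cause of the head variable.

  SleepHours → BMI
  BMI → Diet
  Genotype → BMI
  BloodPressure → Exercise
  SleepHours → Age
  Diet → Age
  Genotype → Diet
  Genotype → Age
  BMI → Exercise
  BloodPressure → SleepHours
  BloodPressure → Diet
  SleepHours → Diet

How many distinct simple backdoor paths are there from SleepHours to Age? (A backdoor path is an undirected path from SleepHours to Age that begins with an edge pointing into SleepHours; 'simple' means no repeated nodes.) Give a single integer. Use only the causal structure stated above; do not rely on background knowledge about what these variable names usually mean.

A backdoor path from SleepHours to Age is any simple undirected path whose first edge points into SleepHours (i.e. leaves SleepHours via a parent).
Parents of SleepHours: {BloodPressure}.
Enumerating:
  P1: SleepHours <- BloodPressure -> Exercise <- BMI <- Genotype -> Diet -> Age
  P2: SleepHours <- BloodPressure -> Exercise <- BMI <- Genotype -> Age
  P3: SleepHours <- BloodPressure -> Exercise <- BMI -> Diet <- Genotype -> Age
  P4: SleepHours <- BloodPressure -> Exercise <- BMI -> Diet -> Age
  P5: SleepHours <- BloodPressure -> Diet <- Genotype -> Age
  P6: SleepHours <- BloodPressure -> Diet <- BMI <- Genotype -> Age
  P7: SleepHours <- BloodPressure -> Diet -> Age
That exhausts the simple backdoor paths. Count: 7.

7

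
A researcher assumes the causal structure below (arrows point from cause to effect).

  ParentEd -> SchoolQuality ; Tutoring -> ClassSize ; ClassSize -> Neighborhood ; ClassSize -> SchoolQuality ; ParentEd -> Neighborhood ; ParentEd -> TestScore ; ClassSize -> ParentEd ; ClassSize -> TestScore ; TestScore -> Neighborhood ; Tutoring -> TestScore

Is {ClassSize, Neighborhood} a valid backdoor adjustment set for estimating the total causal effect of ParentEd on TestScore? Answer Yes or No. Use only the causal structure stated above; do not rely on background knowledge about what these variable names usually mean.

Backdoor paths from ParentEd to TestScore (paths whose first edge points into ParentEd):
  P1: ParentEd <- ClassSize <- Tutoring -> TestScore
  P2: ParentEd <- ClassSize -> TestScore
  P3: ParentEd <- ClassSize -> Neighborhood <- TestScore
Condition 1 (no descendant of ParentEd in the set): FAILS — Neighborhood is a descendant of ParentEd.
Condition 2 (every backdoor path blocked by {ClassSize, Neighborhood}):
  P1: blocked at chain node ClassSize ∈ conditioning set.
  P2: blocked at fork node ClassSize ∈ conditioning set.
  P3: blocked at fork node ClassSize ∈ conditioning set.
{ClassSize, Neighborhood} does not satisfy the backdoor criterion.

No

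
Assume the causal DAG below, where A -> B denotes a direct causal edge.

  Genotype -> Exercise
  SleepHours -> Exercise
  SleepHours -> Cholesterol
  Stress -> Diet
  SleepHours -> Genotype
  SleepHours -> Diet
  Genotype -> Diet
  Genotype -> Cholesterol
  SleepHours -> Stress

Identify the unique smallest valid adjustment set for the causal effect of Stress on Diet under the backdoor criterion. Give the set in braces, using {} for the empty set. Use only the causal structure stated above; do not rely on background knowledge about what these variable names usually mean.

Variables eligible for adjustment (non-descendants of Stress, excluding Stress and Diet): {Cholesterol, Exercise, Genotype, SleepHours}.
Backdoor paths from Stress to Diet:
  P1: Stress <- SleepHours -> Genotype -> Diet
  P2: Stress <- SleepHours -> Exercise <- Genotype -> Diet
  P3: Stress <- SleepHours -> Cholesterol <- Genotype -> Diet
  P4: Stress <- SleepHours -> Diet
The empty set is not sufficient: P1 (Stress <- SleepHours -> Genotype -> Diet) has no collider blocking it and no conditioned non-collider, so it is open.
Try {SleepHours}:
  P1: blocked at fork node SleepHours ∈ conditioning set.
  P2: blocked at fork node SleepHours ∈ conditioning set.
  P3: blocked at fork node SleepHours ∈ conditioning set.
  P4: blocked at fork node SleepHours ∈ conditioning set.
{SleepHours} contains no descendant of Stress and blocks every backdoor path.
No other singleton works — e.g. {Genotype} leaves P4 open — so {SleepHours} is the unique smallest valid adjustment set.

{SleepHours}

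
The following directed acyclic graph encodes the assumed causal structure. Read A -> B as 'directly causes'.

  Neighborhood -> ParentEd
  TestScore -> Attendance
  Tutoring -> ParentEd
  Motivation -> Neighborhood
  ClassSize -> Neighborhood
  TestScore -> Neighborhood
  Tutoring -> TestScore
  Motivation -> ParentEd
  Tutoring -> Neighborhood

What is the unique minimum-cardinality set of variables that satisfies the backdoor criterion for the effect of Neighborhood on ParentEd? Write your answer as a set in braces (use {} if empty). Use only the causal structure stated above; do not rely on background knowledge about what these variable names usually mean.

Variables eligible for adjustment (non-descendants of Neighborhood, excluding Neighborhood and ParentEd): {Attendance, ClassSize, Motivation, TestScore, Tutoring}.
Backdoor paths from Neighborhood to ParentEd:
  P1: Neighborhood <- Tutoring -> ParentEd
  P2: Neighborhood <- Motivation -> ParentEd
  P3: Neighborhood <- TestScore <- Tutoring -> ParentEd
The empty set is not sufficient: P1 (Neighborhood <- Tutoring -> ParentEd) has no collider blocking it and no conditioned non-collider, so it is open.
Try {Motivation, Tutoring}:
  P1: blocked at fork node Tutoring ∈ conditioning set.
  P2: blocked at fork node Motivation ∈ conditioning set.
  P3: blocked at fork node Tutoring ∈ conditioning set.
{Motivation, Tutoring} contains no descendant of Neighborhood and blocks every backdoor path.
Every element of {Motivation, Tutoring} is needed (dropping Motivation leaves P2 open; dropping Tutoring leaves P1 open), so no proper subset is valid.
Among all size-2 subsets of the eligible variables, only {Motivation, Tutoring} blocks every backdoor path, so it is the unique smallest valid adjustment set.

{Motivation, Tutoring}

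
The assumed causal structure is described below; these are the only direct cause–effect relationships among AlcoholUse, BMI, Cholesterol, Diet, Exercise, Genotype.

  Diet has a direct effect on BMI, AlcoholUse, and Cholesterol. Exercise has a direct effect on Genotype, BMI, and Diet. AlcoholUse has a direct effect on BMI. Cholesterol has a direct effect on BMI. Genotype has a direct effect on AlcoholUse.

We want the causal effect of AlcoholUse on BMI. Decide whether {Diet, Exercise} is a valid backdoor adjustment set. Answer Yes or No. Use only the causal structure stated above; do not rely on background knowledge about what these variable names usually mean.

Yes

Backdoor paths from AlcoholUse to BMI (paths whose first edge points into AlcoholUse):
  P1: AlcoholUse <- Diet <- Exercise -> BMI
  P2: AlcoholUse <- Diet -> Cholesterol -> BMI
  P3: AlcoholUse <- Diet -> BMI
  P4: AlcoholUse <- Genotype <- Exercise -> Diet -> Cholesterol -> BMI
  P5: AlcoholUse <- Genotype <- Exercise -> Diet -> BMI
  P6: AlcoholUse <- Genotype <- Exercise -> BMI
Condition 1 (no descendant of AlcoholUse in the set): holds — descendants of AlcoholUse are {BMI}; none are in {Diet, Exercise}.
Condition 2 (every backdoor path blocked by {Diet, Exercise}):
  P1: blocked at chain node Diet ∈ conditioning set.
  P2: blocked at fork node Diet ∈ conditioning set.
  P3: blocked at fork node Diet ∈ conditioning set.
  P4: blocked at fork node Exercise ∈ conditioning set.
  P5: blocked at fork node Exercise ∈ conditioning set.
  P6: blocked at fork node Exercise ∈ conditioning set.
{Diet, Exercise} satisfies the backdoor criterion.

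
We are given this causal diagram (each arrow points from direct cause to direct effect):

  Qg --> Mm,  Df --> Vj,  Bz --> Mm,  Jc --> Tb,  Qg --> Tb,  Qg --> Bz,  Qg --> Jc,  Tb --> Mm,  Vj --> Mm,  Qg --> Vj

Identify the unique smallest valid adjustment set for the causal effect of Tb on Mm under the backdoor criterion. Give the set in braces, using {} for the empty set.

Variables eligible for adjustment (non-descendants of Tb, excluding Tb and Mm): {Bz, Df, Jc, Qg, Vj}.
Backdoor paths from Tb to Mm:
  P1: Tb <- Qg -> Bz -> Mm
  P2: Tb <- Qg -> Vj -> Mm
  P3: Tb <- Qg -> Mm
  P4: Tb <- Jc <- Qg -> Bz -> Mm
  P5: Tb <- Jc <- Qg -> Vj -> Mm
  P6: Tb <- Jc <- Qg -> Mm
The empty set is not sufficient: P1 (Tb <- Qg -> Bz -> Mm) has no collider blocking it and no conditioned non-collider, so it is open.
Try {Qg}:
  P1: blocked at fork node Qg ∈ conditioning set.
  P2: blocked at fork node Qg ∈ conditioning set.
  P3: blocked at fork node Qg ∈ conditioning set.
  P4: blocked at fork node Qg ∈ conditioning set.
  P5: blocked at fork node Qg ∈ conditioning set.
  P6: blocked at fork node Qg ∈ conditioning set.
{Qg} contains no descendant of Tb and blocks every backdoor path.
No other singleton works — e.g. {Jc} leaves P1 open — so {Qg} is the unique smallest valid adjustment set.

{Qg}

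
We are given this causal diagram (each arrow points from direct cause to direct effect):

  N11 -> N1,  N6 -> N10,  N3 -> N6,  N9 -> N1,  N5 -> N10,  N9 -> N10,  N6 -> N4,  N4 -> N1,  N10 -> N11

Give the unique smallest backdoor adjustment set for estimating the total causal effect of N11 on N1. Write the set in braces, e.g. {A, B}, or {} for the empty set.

Variables eligible for adjustment (non-descendants of N11, excluding N11 and N1): {N10, N3, N4, N5, N6, N9}.
Backdoor paths from N11 to N1:
  P1: N11 <- N10 <- N6 -> N4 -> N1
  P2: N11 <- N10 <- N9 -> N1
The empty set is not sufficient: P1 (N11 <- N10 <- N6 -> N4 -> N1) has no collider blocking it and no conditioned non-collider, so it is open.
Try {N10}:
  P1: blocked at chain node N10 ∈ conditioning set.
  P2: blocked at chain node N10 ∈ conditioning set.
{N10} contains no descendant of N11 and blocks every backdoor path.
No other singleton works — e.g. {N5} leaves P1 open — so {N10} is the unique smallest valid adjustment set.

{N10}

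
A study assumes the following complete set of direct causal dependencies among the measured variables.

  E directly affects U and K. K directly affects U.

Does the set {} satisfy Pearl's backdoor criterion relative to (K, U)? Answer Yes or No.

No

Backdoor paths from K to U (paths whose first edge points into K):
  P1: K <- E -> U
Condition 1 (no descendant of K in the set): holds — descendants of K are {U}; none are in {}.
Condition 2 (every backdoor path blocked by {}):
  P1: open — no interior node is in the conditioning set.
{} does not satisfy the backdoor criterion.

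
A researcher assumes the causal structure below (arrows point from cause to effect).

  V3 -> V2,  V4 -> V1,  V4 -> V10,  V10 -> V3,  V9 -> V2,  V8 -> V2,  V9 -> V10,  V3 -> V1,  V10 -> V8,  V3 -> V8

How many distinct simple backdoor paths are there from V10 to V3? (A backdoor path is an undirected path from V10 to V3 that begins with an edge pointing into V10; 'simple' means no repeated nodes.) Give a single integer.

A backdoor path from V10 to V3 is any simple undirected path whose first edge points into V10 (i.e. leaves V10 via a parent).
Parents of V10: {V4, V9}.
Enumerating:
  P1: V10 <- V4 -> V1 <- V3
  P2: V10 <- V9 -> V2 <- V3
  P3: V10 <- V9 -> V2 <- V8 <- V3
That exhausts the simple backdoor paths. Count: 3.

3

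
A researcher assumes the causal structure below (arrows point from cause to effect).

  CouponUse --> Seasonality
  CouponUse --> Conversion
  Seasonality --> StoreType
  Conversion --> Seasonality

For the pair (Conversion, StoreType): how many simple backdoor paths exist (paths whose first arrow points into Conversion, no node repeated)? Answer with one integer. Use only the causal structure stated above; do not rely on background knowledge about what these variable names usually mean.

A backdoor path from Conversion to StoreType is any simple undirected path whose first edge points into Conversion (i.e. leaves Conversion via a parent).
Parents of Conversion: {CouponUse}.
Enumerating:
  P1: Conversion <- CouponUse -> Seasonality -> StoreType
That exhausts the simple backdoor paths. Count: 1.

1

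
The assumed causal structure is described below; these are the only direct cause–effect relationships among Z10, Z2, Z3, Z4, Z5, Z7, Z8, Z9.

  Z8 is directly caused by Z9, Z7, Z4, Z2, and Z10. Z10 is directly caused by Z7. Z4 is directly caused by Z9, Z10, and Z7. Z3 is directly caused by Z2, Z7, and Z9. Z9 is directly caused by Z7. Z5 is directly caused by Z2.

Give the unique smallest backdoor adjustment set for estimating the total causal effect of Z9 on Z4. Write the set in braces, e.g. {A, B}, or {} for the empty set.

{Z7}

Variables eligible for adjustment (non-descendants of Z9, excluding Z9 and Z4): {Z10, Z2, Z5, Z7}.
Backdoor paths from Z9 to Z4:
  P1: Z9 <- Z7 -> Z10 -> Z4
  P2: Z9 <- Z7 -> Z10 -> Z8 <- Z4
  P3: Z9 <- Z7 -> Z4
  P4: Z9 <- Z7 -> Z8 <- Z10 -> Z4
  P5: Z9 <- Z7 -> Z8 <- Z4
  P6: Z9 <- Z7 -> Z3 <- Z2 -> Z8 <- Z10 -> Z4
  P7: Z9 <- Z7 -> Z3 <- Z2 -> Z8 <- Z4
The empty set is not sufficient: P1 (Z9 <- Z7 -> Z10 -> Z4) has no collider blocking it and no conditioned non-collider, so it is open.
Try {Z7}:
  P1: blocked at fork node Z7 ∈ conditioning set.
  P2: blocked at fork node Z7 ∈ conditioning set.
  P3: blocked at fork node Z7 ∈ conditioning set.
  P4: blocked at fork node Z7 ∈ conditioning set.
  P5: blocked at fork node Z7 ∈ conditioning set.
  P6: blocked at fork node Z7 ∈ conditioning set.
  P7: blocked at fork node Z7 ∈ conditioning set.
{Z7} contains no descendant of Z9 and blocks every backdoor path.
No other singleton works — e.g. {Z10} leaves P3 open — so {Z7} is the unique smallest valid adjustment set.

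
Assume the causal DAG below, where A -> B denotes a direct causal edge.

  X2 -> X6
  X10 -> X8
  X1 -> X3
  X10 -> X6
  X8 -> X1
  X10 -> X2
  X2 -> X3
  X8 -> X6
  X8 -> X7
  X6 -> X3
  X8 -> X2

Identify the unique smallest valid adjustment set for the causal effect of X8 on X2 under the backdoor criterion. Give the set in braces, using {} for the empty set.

Variables eligible for adjustment (non-descendants of X8, excluding X8 and X2): {X10}.
Backdoor paths from X8 to X2:
  P1: X8 <- X10 -> X2
  P2: X8 <- X10 -> X6 <- X2
  P3: X8 <- X10 -> X6 -> X3 <- X2
The empty set is not sufficient: P1 (X8 <- X10 -> X2) has no collider blocking it and no conditioned non-collider, so it is open.
Try {X10}:
  P1: blocked at fork node X10 ∈ conditioning set.
  P2: blocked at fork node X10 ∈ conditioning set.
  P3: blocked at fork node X10 ∈ conditioning set.
{X10} contains no descendant of X8 and blocks every backdoor path.
{X10} is the unique smallest valid adjustment set.

{X10}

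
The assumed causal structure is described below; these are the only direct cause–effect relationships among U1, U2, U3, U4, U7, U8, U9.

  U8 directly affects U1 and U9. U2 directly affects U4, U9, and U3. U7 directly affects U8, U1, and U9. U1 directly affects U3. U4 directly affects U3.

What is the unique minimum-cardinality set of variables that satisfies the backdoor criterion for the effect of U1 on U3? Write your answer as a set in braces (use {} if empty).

{}

Variables eligible for adjustment (non-descendants of U1, excluding U1 and U3): {U2, U4, U7, U8, U9}.
Backdoor paths from U1 to U3:
  P1: U1 <- U7 -> U8 -> U9 <- U2 -> U4 -> U3
  P2: U1 <- U7 -> U8 -> U9 <- U2 -> U3
  P3: U1 <- U7 -> U9 <- U2 -> U4 -> U3
  P4: U1 <- U7 -> U9 <- U2 -> U3
  P5: U1 <- U8 <- U7 -> U9 <- U2 -> U4 -> U3
  P6: U1 <- U8 <- U7 -> U9 <- U2 -> U3
  P7: U1 <- U8 -> U9 <- U2 -> U4 -> U3
  P8: U1 <- U8 -> U9 <- U2 -> U3
Each backdoor path contains an unconditioned collider, so every path is already blocked with the empty conditioning set:
  P1: blocked at collider U9 (neither it nor any descendant is in the conditioning set).
  P2: blocked at collider U9 (neither it nor any descendant is in the conditioning set).
  P3: blocked at collider U9 (neither it nor any descendant is in the conditioning set).
  P4: blocked at collider U9 (neither it nor any descendant is in the conditioning set).
  P5: blocked at collider U9 (neither it nor any descendant is in the conditioning set).
  P6: blocked at collider U9 (neither it nor any descendant is in the conditioning set).
  P7: blocked at collider U9 (neither it nor any descendant is in the conditioning set).
  P8: blocked at collider U9 (neither it nor any descendant is in the conditioning set).
The empty set is therefore the unique smallest valid set.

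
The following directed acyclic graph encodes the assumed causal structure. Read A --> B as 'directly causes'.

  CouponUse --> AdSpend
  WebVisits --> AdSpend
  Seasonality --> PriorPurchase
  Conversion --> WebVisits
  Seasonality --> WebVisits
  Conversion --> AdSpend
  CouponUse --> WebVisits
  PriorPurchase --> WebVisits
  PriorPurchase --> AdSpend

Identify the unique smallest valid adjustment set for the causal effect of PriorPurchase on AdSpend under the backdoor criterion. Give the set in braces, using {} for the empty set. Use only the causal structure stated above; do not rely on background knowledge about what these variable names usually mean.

{Seasonality}

Variables eligible for adjustment (non-descendants of PriorPurchase, excluding PriorPurchase and AdSpend): {Conversion, CouponUse, Seasonality}.
Backdoor paths from PriorPurchase to AdSpend:
  P1: PriorPurchase <- Seasonality -> WebVisits <- Conversion -> AdSpend
  P2: PriorPurchase <- Seasonality -> WebVisits <- CouponUse -> AdSpend
  P3: PriorPurchase <- Seasonality -> WebVisits -> AdSpend
The empty set is not sufficient: P3 (PriorPurchase <- Seasonality -> WebVisits -> AdSpend) has no collider blocking it and no conditioned non-collider, so it is open.
Try {Seasonality}:
  P1: blocked at fork node Seasonality ∈ conditioning set.
  P2: blocked at fork node Seasonality ∈ conditioning set.
  P3: blocked at fork node Seasonality ∈ conditioning set.
{Seasonality} contains no descendant of PriorPurchase and blocks every backdoor path.
No other singleton works — e.g. {Conversion} leaves P3 open — so {Seasonality} is the unique smallest valid adjustment set.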